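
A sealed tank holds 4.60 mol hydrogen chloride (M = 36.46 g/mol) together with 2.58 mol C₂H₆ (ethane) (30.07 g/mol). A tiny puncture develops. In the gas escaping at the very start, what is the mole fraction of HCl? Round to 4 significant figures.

Each component's effusion rate ∝ (its partial pressure)·(1/√M) ∝ n_i/√M_i.
Mole fraction of HCl in the effusate = (n_HCl/√M_HCl) / (n_HCl/√M_HCl + n_C₂H₆/√M_C₂H₆)
= (4.60/√36.46) / (4.60/√36.46 + 2.58/√30.07) = 0.7618/(0.7618 + 0.4705) = 0.6182.

0.6182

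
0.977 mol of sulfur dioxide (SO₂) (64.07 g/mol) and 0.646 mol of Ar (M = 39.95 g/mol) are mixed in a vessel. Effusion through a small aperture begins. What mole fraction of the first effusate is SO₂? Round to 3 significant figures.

0.544

Rate_i ∝ x_i/√M_i (Graham's law weighted by mole fraction), so the effusate composition follows n_i/√M_i.
Mole fraction of SO₂ in the effusate = (n_SO₂/√M_SO₂) / (n_SO₂/√M_SO₂ + n_Ar/√M_Ar)
= (0.977/√64.07) / (0.977/√64.07 + 0.646/√39.95) = 0.1221/(0.1221 + 0.1022) = 0.544.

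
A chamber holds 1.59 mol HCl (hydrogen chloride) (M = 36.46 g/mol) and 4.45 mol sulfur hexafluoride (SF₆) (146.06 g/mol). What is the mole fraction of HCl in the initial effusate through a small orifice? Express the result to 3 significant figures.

Effusion rate of each component ∝ n_i/√M_i (partial pressure × 1/√M).
x_HCl(eff) = (n_HCl/√M_HCl) / (n_HCl/√M_HCl + n_SF₆/√M_SF₆)
= (1.59/√36.46) / (1.59/√36.46 + 4.45/√146.06) = 0.2633/(0.2633 + 0.3682) = 0.417.

0.417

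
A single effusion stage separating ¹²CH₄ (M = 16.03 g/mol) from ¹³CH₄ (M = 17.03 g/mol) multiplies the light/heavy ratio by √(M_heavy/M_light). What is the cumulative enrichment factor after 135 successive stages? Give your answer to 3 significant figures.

59.4

Each stage multiplies the ratio by α = √(17.03/16.03), so after 135 stages the overall factor is α^135 = (17.03/16.03)^(135/2).
= 1.06238^(135/2) = 59.4.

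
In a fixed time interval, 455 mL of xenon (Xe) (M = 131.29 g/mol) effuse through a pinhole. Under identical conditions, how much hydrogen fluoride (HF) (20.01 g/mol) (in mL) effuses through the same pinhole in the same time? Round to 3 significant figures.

By Graham's law, rate_HF/rate_Xe = √(M_Xe/M_HF) = √(131.29/20.01) = √6.561 = 2.561.
So the volume for HF is 455 × 2.561 = 1170 mL.

1170 mL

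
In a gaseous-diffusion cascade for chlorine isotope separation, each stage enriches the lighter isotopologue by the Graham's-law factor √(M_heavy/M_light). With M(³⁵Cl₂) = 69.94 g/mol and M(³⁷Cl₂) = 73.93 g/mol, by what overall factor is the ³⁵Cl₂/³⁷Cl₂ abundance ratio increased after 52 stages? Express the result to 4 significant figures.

The single-stage factor is √(M_heavy/M_light), so 52 stages give [√(73.93/69.94)]^52 = (73.93/69.94)^(52/2).
= 1.05705^26 = 4.231.

4.231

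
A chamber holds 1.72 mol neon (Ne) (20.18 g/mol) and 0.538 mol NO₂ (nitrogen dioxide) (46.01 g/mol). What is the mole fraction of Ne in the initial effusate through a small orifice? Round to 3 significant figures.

Effusion rate of each component ∝ n_i/√M_i (partial pressure × 1/√M).
So x_Ne in the escaping gas = (n_Ne/√M_Ne) / Σ(n_i/√M_i)
= (1.72/√20.18) / (1.72/√20.18 + 0.538/√46.01) = 0.3829/(0.3829 + 0.07932) = 0.828.

0.828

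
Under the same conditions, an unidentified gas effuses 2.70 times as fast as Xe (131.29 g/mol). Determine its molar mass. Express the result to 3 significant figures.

18.0 g/mol

From Graham's law, rate_X/rate_Xe = √(M_Xe/M_X).
2.70 = √(131.29/M_X)
M_X = 131.29 / 2.70² = 131.29 / 7.290 = 18.0 g/mol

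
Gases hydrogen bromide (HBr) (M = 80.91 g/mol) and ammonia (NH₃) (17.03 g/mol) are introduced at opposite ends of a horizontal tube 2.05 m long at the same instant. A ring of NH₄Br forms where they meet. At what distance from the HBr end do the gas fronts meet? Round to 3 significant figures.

0.645 m

Graham's law gives d_HBr/d_NH₃ = rate_HBr/rate_NH₃ = √(M_NH₃/M_HBr) = √(17.03/80.91) = 0.4588.
With d_HBr + d_NH₃ = 2.05 m, d_NH₃ = 2.05/(1 + 0.4588) = 1.405 m.
d_HBr = 2.05 − 1.405 = 0.645 m.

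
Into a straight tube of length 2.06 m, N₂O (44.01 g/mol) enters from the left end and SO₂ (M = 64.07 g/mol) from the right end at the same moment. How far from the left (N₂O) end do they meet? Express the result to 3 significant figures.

Distances travelled in equal time are proportional to diffusion rates, so d_N₂O/d_SO₂ = √(M_SO₂/M_N₂O) = √(64.07/44.01) = 1.207.
With d_N₂O + d_SO₂ = 2.06 m, d_SO₂ = 2.06/(1 + 1.207) = 0.9336 m.
d_N₂O = 2.06 − 0.9336 = 1.13 m.

1.13 m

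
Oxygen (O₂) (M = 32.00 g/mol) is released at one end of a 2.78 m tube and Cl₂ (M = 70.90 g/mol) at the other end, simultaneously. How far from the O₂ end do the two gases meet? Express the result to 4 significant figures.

The fronts meet when d_O₂ + d_Cl₂ = L with d_O₂/d_Cl₂ = √(M_Cl₂/M_O₂) (Graham's law). Here √(M_Cl₂/M_O₂) = √(70.90/32.00) = 1.488.
With d_O₂ + d_Cl₂ = 2.78 m, d_Cl₂ = 2.78/(1 + 1.488) = 1.117 m.
d_O₂ = 2.78 − 1.117 = 1.663 m.

1.663 m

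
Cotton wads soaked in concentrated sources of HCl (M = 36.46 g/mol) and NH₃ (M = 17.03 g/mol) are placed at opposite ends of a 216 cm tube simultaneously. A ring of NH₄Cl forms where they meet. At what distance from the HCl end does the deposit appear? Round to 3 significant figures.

Graham's law gives d_HCl/d_NH₃ = rate_HCl/rate_NH₃ = √(M_NH₃/M_HCl) = √(17.03/36.46) = 0.6834.
With d_HCl + d_NH₃ = 216 cm, d_NH₃ = 216/(1 + 0.6834) = 128.3 cm.
d_HCl = 216 − 128.3 = 87.7 cm.

87.7 cm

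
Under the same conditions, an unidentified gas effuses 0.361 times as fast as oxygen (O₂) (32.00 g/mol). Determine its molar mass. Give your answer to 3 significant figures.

Using Graham's law: rate_X/rate_O₂ = √(M_O₂/M_X).
0.361 = √(32.00/M_X)
M_X = 32.00 / 0.361² = 32.00 / 0.1303 = 246 g/mol

246 g/mol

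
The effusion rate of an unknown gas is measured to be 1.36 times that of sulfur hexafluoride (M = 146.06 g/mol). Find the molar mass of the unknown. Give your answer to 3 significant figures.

Graham's law gives rate_X/rate_SF₆ = √(M_SF₆/M_X).
1.36 = √(146.06/M_X)
M_X = 146.06 / 1.36² = 146.06 / 1.850 = 79.0 g/mol

79.0 g/mol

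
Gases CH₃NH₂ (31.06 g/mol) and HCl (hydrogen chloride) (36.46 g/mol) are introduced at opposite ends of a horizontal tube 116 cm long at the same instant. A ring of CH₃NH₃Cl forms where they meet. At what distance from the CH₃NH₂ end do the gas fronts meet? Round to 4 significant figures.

60.32 cm

Distances travelled in equal time are proportional to diffusion rates, so d_CH₃NH₂/d_HCl = √(M_HCl/M_CH₃NH₂) = √(36.46/31.06) = 1.083.
With d_CH₃NH₂ + d_HCl = 116 cm, d_HCl = 116/(1 + 1.083) = 55.68 cm.
d_CH₃NH₂ = 116 − 55.68 = 60.32 cm.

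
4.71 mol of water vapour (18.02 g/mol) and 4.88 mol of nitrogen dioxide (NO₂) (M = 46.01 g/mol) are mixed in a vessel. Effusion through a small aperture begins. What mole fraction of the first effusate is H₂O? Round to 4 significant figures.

Rate_i ∝ x_i/√M_i (Graham's law weighted by mole fraction), so the effusate composition follows n_i/√M_i.
x_H₂O(eff) = (n_H₂O/√M_H₂O) / (n_H₂O/√M_H₂O + n_NO₂/√M_NO₂)
= (4.71/√18.02) / (4.71/√18.02 + 4.88/√46.01) = 1.110/(1.110 + 0.7194) = 0.6066.

0.6066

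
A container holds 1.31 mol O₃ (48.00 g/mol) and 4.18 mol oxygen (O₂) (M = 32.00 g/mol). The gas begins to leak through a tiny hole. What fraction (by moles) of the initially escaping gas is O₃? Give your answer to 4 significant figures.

0.2038

Rate_i ∝ x_i/√M_i (Graham's law weighted by mole fraction), so the effusate composition follows n_i/√M_i.
So x_O₃ in the escaping gas = (n_O₃/√M_O₃) / Σ(n_i/√M_i)
= (1.31/√48.00) / (1.31/√48.00 + 4.18/√32.00) = 0.1891/(0.1891 + 0.7389) = 0.2038.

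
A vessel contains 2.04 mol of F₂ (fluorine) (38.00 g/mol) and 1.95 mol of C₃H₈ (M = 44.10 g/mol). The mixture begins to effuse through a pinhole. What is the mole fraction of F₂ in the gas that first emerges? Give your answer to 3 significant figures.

0.530

Rate_i ∝ x_i/√M_i (Graham's law weighted by mole fraction), so the effusate composition follows n_i/√M_i.
Mole fraction of F₂ in the effusate = (n_F₂/√M_F₂) / (n_F₂/√M_F₂ + n_C₃H₈/√M_C₃H₈)
= (2.04/√38.00) / (2.04/√38.00 + 1.95/√44.10) = 0.3309/(0.3309 + 0.2936) = 0.530.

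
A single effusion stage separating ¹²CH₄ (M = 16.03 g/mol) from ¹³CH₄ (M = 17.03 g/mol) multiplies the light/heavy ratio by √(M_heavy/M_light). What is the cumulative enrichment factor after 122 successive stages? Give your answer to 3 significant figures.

40.1

Each stage multiplies the ratio by α = √(17.03/16.03), so after 122 stages the overall factor is α^122 = (17.03/16.03)^(122/2).
= 1.06238^61 = 40.1.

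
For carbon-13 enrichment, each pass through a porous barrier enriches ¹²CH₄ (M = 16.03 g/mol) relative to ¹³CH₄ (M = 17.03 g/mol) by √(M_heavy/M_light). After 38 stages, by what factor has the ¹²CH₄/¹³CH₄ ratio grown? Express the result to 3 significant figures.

3.16

The single-stage factor is √(M_heavy/M_light), so 38 stages give [√(17.03/16.03)]^38 = (17.03/16.03)^(38/2).
= 1.06238^19 = 3.16.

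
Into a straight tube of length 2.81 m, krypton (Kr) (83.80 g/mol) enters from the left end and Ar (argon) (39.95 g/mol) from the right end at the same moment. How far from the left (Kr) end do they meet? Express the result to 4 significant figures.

1.148 m

Distances travelled in equal time are proportional to diffusion rates, so d_Kr/d_Ar = √(M_Ar/M_Kr) = √(39.95/83.80) = 0.6905.
With d_Kr + d_Ar = 2.81 m, d_Ar = 2.81/(1 + 0.6905) = 1.662 m.
d_Kr = 2.81 − 1.662 = 1.148 m.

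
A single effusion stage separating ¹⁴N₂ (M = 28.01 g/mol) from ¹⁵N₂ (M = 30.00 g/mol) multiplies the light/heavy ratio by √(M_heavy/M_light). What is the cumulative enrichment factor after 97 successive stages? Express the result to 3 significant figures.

27.9

After 97 stages the ratio has grown by (√(30.00/28.01))^97 = (30.00/28.01)^(97/2).
= 1.07105^(97/2) = 27.9.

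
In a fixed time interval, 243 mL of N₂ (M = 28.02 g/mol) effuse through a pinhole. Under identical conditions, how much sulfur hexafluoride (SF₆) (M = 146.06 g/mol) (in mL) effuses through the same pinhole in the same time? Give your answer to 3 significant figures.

106 mL

Using Graham's law: rate_SF₆/rate_N₂ = √(M_N₂/M_SF₆) = √(28.02/146.06) = √0.1918 = 0.4380.
So the volume for SF₆ is 243 × 0.4380 = 106 mL.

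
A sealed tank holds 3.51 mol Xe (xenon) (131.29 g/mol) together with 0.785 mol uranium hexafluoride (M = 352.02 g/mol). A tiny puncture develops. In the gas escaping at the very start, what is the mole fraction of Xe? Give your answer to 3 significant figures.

0.880

Rate_i ∝ x_i/√M_i (Graham's law weighted by mole fraction), so the effusate composition follows n_i/√M_i.
So x_Xe in the escaping gas = (n_Xe/√M_Xe) / Σ(n_i/√M_i)
= (3.51/√131.29) / (3.51/√131.29 + 0.785/√352.02) = 0.3063/(0.3063 + 0.04184) = 0.880.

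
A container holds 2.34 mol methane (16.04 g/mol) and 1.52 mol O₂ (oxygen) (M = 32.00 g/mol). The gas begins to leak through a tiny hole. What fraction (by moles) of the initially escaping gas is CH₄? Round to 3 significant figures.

0.685

Each component's effusion rate ∝ (its partial pressure)·(1/√M) ∝ n_i/√M_i.
So x_CH₄ in the escaping gas = (n_CH₄/√M_CH₄) / Σ(n_i/√M_i)
= (2.34/√16.04) / (2.34/√16.04 + 1.52/√32.00) = 0.5843/(0.5843 + 0.2687) = 0.685.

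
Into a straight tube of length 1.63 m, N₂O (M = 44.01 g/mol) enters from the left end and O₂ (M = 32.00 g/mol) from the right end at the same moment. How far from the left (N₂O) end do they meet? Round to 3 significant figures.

In equal time, each gas travels a distance ∝ its rate ∝ 1/√M, so d_N₂O/d_O₂ = √(M_O₂/M_N₂O) = √(32.00/44.01) = 0.8527.
With d_N₂O + d_O₂ = 1.63 m, d_O₂ = 1.63/(1 + 0.8527) = 0.8798 m.
d_N₂O = 1.63 − 0.8798 = 0.750 m.

0.750 m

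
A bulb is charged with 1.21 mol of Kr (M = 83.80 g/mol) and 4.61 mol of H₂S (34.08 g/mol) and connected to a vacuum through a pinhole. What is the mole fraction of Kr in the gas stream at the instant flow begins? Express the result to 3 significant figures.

0.143

Rate_i ∝ x_i/√M_i (Graham's law weighted by mole fraction), so the effusate composition follows n_i/√M_i.
Mole fraction of Kr in the effusate = (n_Kr/√M_Kr) / (n_Kr/√M_Kr + n_H₂S/√M_H₂S)
= (1.21/√83.80) / (1.21/√83.80 + 4.61/√34.08) = 0.1322/(0.1322 + 0.7897) = 0.143.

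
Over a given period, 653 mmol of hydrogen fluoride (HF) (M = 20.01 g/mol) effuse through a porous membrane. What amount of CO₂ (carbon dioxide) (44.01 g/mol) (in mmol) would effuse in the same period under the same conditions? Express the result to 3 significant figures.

440 mmol

From Graham's law, rate_CO₂/rate_HF = √(M_HF/M_CO₂) = √(20.01/44.01) = √0.4547 = 0.6743.
So the amount for CO₂ is 653 × 0.6743 = 440 mmol.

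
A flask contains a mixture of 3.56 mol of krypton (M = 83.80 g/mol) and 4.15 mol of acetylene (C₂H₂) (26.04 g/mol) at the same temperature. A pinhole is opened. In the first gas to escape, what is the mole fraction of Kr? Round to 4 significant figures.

Effusion rate of each component ∝ n_i/√M_i (partial pressure × 1/√M).
Mole fraction of Kr in the effusate = (n_Kr/√M_Kr) / (n_Kr/√M_Kr + n_C₂H₂/√M_C₂H₂)
= (3.56/√83.80) / (3.56/√83.80 + 4.15/√26.04) = 0.3889/(0.3889 + 0.8133) = 0.3235.

0.3235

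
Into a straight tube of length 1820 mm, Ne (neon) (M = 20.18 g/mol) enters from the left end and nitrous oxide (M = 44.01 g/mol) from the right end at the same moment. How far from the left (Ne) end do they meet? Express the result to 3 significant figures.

1090 mm

In equal time, each gas travels a distance ∝ its rate ∝ 1/√M, so d_Ne/d_N₂O = √(M_N₂O/M_Ne) = √(44.01/20.18) = 1.477.
With d_Ne + d_N₂O = 1820 mm, d_N₂O = 1820/(1 + 1.477) = 734.8 mm.
d_Ne = 1820 − 734.8 = 1090 mm.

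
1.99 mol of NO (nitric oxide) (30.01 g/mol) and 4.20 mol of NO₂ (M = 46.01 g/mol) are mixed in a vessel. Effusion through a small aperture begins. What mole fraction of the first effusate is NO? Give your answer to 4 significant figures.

0.3698

Each component's effusion rate ∝ (its partial pressure)·(1/√M) ∝ n_i/√M_i.
x_NO(eff) = (n_NO/√M_NO) / (n_NO/√M_NO + n_NO₂/√M_NO₂)
= (1.99/√30.01) / (1.99/√30.01 + 4.20/√46.01) = 0.3633/(0.3633 + 0.6192) = 0.3698.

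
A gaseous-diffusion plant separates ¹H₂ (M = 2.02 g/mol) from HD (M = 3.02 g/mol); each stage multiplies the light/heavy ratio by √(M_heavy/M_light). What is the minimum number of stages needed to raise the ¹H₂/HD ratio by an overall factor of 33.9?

Per stage α = (3.02/2.02)^(1/2) = 1.49505^0.5, giving ln α = 0.2011.
Need α^N ≥ 33.9 ⇒ N ≥ ln(33.9) / ln α = 3.523 / 0.2011 = 17.52.
So at least 18 stages are needed.

18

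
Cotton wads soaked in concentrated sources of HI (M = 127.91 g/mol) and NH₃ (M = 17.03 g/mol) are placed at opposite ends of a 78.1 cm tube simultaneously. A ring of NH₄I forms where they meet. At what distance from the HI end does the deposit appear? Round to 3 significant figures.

20.9 cm

Distances travelled in equal time are proportional to diffusion rates, so d_HI/d_NH₃ = √(M_NH₃/M_HI) = √(17.03/127.91) = 0.3649.
With d_HI + d_NH₃ = 78.1 cm, d_NH₃ = 78.1/(1 + 0.3649) = 57.22 cm.
d_HI = 78.1 − 57.22 = 20.9 cm.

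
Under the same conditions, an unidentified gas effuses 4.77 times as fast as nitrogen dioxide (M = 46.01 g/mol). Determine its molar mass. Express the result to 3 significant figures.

Since effusion rate ∝ 1/√M, rate_X/rate_NO₂ = √(M_NO₂/M_X).
4.77 = √(46.01/M_X)
M_X = 46.01 / 4.77² = 46.01 / 22.75 = 2.02 g/mol

2.02 g/mol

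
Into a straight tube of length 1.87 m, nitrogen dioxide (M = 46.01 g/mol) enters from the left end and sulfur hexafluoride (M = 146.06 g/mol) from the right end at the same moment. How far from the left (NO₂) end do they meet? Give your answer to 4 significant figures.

1.198 m

In equal time, each gas travels a distance ∝ its rate ∝ 1/√M, so d_NO₂/d_SF₆ = √(M_SF₆/M_NO₂) = √(146.06/46.01) = 1.782.
With d_NO₂ + d_SF₆ = 1.87 m, d_SF₆ = 1.87/(1 + 1.782) = 0.6722 m.
d_NO₂ = 1.87 − 0.6722 = 1.198 m.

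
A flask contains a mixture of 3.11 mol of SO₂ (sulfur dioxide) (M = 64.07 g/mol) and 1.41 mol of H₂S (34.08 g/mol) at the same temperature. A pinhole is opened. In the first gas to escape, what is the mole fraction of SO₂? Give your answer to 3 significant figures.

Rate_i ∝ x_i/√M_i (Graham's law weighted by mole fraction), so the effusate composition follows n_i/√M_i.
Mole fraction of SO₂ in the effusate = (n_SO₂/√M_SO₂) / (n_SO₂/√M_SO₂ + n_H₂S/√M_H₂S)
= (3.11/√64.07) / (3.11/√64.07 + 1.41/√34.08) = 0.3885/(0.3885 + 0.2415) = 0.617.

0.617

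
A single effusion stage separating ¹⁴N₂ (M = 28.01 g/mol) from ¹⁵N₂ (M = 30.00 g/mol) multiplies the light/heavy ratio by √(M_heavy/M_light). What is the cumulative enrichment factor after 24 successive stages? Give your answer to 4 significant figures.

2.279

After 24 stages the ratio has grown by (√(30.00/28.01))^24 = (30.00/28.01)^(24/2).
= 1.07105^12 = 2.279.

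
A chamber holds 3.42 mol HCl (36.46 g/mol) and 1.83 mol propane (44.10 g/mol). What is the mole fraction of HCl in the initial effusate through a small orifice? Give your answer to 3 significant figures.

The effusion rate of species i is ∝ p_i/√M_i ∝ n_i/√M_i.
Mole fraction of HCl in the effusate = (n_HCl/√M_HCl) / (n_HCl/√M_HCl + n_C₃H₈/√M_C₃H₈)
= (3.42/√36.46) / (3.42/√36.46 + 1.83/√44.10) = 0.5664/(0.5664 + 0.2756) = 0.673.

0.673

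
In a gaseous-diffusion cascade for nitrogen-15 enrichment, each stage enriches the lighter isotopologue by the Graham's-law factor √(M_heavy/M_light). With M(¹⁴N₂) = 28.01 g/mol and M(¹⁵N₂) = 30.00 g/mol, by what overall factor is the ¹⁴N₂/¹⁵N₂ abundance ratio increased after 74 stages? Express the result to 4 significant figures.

After 74 stages the ratio has grown by (√(30.00/28.01))^74 = (30.00/28.01)^(74/2).
= 1.07105^37 = 12.67.

12.67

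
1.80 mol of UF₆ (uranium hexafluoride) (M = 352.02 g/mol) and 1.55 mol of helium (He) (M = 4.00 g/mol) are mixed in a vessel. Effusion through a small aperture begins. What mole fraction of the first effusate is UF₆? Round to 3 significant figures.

Each component's effusion rate ∝ (its partial pressure)·(1/√M) ∝ n_i/√M_i.
So x_UF₆ in the escaping gas = (n_UF₆/√M_UF₆) / Σ(n_i/√M_i)
= (1.80/√352.02) / (1.80/√352.02 + 1.55/√4.00) = 0.09594/(0.09594 + 0.7750) = 0.110.

0.110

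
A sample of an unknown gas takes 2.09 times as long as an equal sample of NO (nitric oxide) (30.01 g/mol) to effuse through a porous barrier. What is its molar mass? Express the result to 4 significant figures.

Graham's law gives t_X/t_NO = √(M_X/M_NO).
2.09 = √(M_X/30.01)
M_X = 30.01 × 2.09² = 30.01 × 4.368 = 131.1 g/mol

131.1 g/mol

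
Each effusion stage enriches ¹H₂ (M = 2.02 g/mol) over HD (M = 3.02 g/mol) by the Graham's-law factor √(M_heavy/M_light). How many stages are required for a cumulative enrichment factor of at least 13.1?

Per stage α = (3.02/2.02)^(1/2) = 1.49505^0.5, giving ln α = 0.2011.
Need α^N ≥ 13.1 ⇒ N ≥ ln(13.1) / ln α = 2.573 / 0.2011 = 12.79.
Minimum whole number of stages: N = 13.

13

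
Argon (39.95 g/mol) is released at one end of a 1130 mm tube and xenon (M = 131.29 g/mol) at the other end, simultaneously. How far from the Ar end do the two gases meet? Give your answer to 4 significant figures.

In equal time, each gas travels a distance ∝ its rate ∝ 1/√M, so d_Ar/d_Xe = √(M_Xe/M_Ar) = √(131.29/39.95) = 1.813.
With d_Ar + d_Xe = 1130 mm, d_Xe = 1130/(1 + 1.813) = 401.7 mm.
d_Ar = 1130 − 401.7 = 728.3 mm.

728.3 mm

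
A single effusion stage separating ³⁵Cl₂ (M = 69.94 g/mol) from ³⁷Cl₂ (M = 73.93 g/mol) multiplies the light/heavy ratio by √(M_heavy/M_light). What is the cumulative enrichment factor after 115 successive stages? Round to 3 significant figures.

24.3

The single-stage factor is √(M_heavy/M_light), so 115 stages give [√(73.93/69.94)]^115 = (73.93/69.94)^(115/2).
= 1.05705^(115/2) = 24.3.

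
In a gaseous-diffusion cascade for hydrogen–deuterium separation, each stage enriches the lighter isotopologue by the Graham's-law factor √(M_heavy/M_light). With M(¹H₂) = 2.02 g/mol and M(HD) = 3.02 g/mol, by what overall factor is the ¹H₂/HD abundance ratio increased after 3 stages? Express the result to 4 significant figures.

1.828

Overall factor = α^3 with α = √(3.02/2.02), i.e. (3.02/2.02)^(3/2).
= 1.49505^(3/2) = 1.828.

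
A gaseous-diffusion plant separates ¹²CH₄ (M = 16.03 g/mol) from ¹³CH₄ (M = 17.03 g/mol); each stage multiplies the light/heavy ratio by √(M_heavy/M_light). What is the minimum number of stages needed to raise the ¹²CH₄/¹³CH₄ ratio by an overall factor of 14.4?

89

With α = √(17.03/16.03) per stage, ln α = ½ ln(1.06238) = 0.03026.
Need α^N ≥ 14.4 ⇒ N ≥ ln(14.4) / ln α = 2.667 / 0.03026 = 88.15.
Minimum whole number of stages: N = 89.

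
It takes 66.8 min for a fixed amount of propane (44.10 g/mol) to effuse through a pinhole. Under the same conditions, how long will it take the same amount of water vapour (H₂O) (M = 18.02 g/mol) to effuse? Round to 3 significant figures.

42.7 min

Using Graham's law: t_H₂O/t_C₃H₈ = √(M_H₂O/M_C₃H₈) = √(18.02/44.10) = √0.4086 = 0.6392.
So the time for H₂O is 66.8 × 0.6392 = 42.7 min.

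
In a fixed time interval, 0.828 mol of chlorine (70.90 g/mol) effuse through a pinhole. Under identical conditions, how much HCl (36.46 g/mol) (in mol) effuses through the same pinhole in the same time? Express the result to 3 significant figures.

1.15 mol

By Graham's law, rate_HCl/rate_Cl₂ = √(M_Cl₂/M_HCl) = √(70.90/36.46) = √1.945 = 1.394.
So the amount for HCl is 0.828 × 1.394 = 1.15 mol.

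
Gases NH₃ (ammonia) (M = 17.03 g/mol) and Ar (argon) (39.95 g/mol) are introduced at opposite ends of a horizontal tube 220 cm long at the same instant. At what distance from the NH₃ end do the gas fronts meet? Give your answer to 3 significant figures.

The fronts meet when d_NH₃ + d_Ar = L with d_NH₃/d_Ar = √(M_Ar/M_NH₃) (Graham's law). Here √(M_Ar/M_NH₃) = √(39.95/17.03) = 1.532.
With d_NH₃ + d_Ar = 220 cm, d_Ar = 220/(1 + 1.532) = 86.90 cm.
d_NH₃ = 220 − 86.90 = 133 cm.

133 cm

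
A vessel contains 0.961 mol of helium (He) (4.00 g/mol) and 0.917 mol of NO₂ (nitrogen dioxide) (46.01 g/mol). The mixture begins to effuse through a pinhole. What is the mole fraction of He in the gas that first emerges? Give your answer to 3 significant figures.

Effusion rate of each component ∝ n_i/√M_i (partial pressure × 1/√M).
x_He(eff) = (n_He/√M_He) / (n_He/√M_He + n_NO₂/√M_NO₂)
= (0.961/√4.00) / (0.961/√4.00 + 0.917/√46.01) = 0.4805/(0.4805 + 0.1352) = 0.780.

0.780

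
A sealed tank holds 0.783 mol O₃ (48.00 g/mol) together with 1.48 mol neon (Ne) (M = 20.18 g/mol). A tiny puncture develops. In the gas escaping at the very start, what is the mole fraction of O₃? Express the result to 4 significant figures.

Each component's effusion rate ∝ (its partial pressure)·(1/√M) ∝ n_i/√M_i.
So x_O₃ in the escaping gas = (n_O₃/√M_O₃) / Σ(n_i/√M_i)
= (0.783/√48.00) / (0.783/√48.00 + 1.48/√20.18) = 0.1130/(0.1130 + 0.3295) = 0.2554.

0.2554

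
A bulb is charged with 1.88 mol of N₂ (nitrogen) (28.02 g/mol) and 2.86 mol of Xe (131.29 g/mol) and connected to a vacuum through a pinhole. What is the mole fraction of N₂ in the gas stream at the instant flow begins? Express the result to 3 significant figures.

Effusion rate of each component ∝ n_i/√M_i (partial pressure × 1/√M).
Mole fraction of N₂ in the effusate = (n_N₂/√M_N₂) / (n_N₂/√M_N₂ + n_Xe/√M_Xe)
= (1.88/√28.02) / (1.88/√28.02 + 2.86/√131.29) = 0.3552/(0.3552 + 0.2496) = 0.587.

0.587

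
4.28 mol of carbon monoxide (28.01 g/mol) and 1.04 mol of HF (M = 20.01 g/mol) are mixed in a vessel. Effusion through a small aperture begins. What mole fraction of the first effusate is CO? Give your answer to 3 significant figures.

Each component's effusion rate ∝ (its partial pressure)·(1/√M) ∝ n_i/√M_i.
So x_CO in the escaping gas = (n_CO/√M_CO) / Σ(n_i/√M_i)
= (4.28/√28.01) / (4.28/√28.01 + 1.04/√20.01) = 0.8087/(0.8087 + 0.2325) = 0.777.

0.777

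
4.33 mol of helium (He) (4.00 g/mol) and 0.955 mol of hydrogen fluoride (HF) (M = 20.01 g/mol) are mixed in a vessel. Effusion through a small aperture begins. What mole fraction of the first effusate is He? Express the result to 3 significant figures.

0.910

Rate_i ∝ x_i/√M_i (Graham's law weighted by mole fraction), so the effusate composition follows n_i/√M_i.
Mole fraction of He in the effusate = (n_He/√M_He) / (n_He/√M_He + n_HF/√M_HF)
= (4.33/√4.00) / (4.33/√4.00 + 0.955/√20.01) = 2.165/(2.165 + 0.2135) = 0.910.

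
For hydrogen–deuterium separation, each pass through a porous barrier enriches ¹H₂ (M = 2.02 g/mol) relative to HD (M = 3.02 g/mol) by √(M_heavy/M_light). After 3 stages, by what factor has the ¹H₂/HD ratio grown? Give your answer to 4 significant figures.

Each stage multiplies the ratio by α = √(3.02/2.02), so after 3 stages the overall factor is α^3 = (3.02/2.02)^(3/2).
= 1.49505^(3/2) = 1.828.

1.828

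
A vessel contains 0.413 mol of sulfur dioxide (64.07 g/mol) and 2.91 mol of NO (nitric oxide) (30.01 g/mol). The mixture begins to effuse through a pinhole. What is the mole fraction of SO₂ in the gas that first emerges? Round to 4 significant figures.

0.08853

Rate_i ∝ x_i/√M_i (Graham's law weighted by mole fraction), so the effusate composition follows n_i/√M_i.
Mole fraction of SO₂ in the effusate = (n_SO₂/√M_SO₂) / (n_SO₂/√M_SO₂ + n_NO/√M_NO)
= (0.413/√64.07) / (0.413/√64.07 + 2.91/√30.01) = 0.05160/(0.05160 + 0.5312) = 0.08853.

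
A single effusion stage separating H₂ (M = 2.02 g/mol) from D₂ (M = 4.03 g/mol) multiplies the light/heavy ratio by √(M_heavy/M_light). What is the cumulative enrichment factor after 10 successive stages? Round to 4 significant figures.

Overall factor = α^10 with α = √(4.03/2.02), i.e. (4.03/2.02)^(10/2).
= 1.99505^5 = 31.61.

31.61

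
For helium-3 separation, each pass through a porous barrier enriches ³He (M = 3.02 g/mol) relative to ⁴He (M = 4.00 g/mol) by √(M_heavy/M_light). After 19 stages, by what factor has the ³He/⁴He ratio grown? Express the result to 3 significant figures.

The single-stage factor is √(M_heavy/M_light), so 19 stages give [√(4.00/3.02)]^19 = (4.00/3.02)^(19/2).
= 1.32450^(19/2) = 14.4.

14.4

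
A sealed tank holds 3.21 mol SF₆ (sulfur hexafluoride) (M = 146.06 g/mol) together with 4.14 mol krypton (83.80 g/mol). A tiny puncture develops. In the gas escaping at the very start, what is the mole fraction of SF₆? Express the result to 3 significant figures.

Each component's effusion rate ∝ (its partial pressure)·(1/√M) ∝ n_i/√M_i.
x_SF₆(eff) = (n_SF₆/√M_SF₆) / (n_SF₆/√M_SF₆ + n_Kr/√M_Kr)
= (3.21/√146.06) / (3.21/√146.06 + 4.14/√83.80) = 0.2656/(0.2656 + 0.4522) = 0.370.

0.370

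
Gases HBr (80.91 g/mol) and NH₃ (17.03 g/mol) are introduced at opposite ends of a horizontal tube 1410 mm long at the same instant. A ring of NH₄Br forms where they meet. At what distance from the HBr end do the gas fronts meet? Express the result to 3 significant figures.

Graham's law gives d_HBr/d_NH₃ = rate_HBr/rate_NH₃ = √(M_NH₃/M_HBr) = √(17.03/80.91) = 0.4588.
With d_HBr + d_NH₃ = 1410 mm, d_NH₃ = 1410/(1 + 0.4588) = 966.6 mm.
d_HBr = 1410 − 966.6 = 443 mm.

443 mm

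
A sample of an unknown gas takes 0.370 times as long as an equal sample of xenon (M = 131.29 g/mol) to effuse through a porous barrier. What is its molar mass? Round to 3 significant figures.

18.0 g/mol

Since effusion rate ∝ 1/√M, t_X/t_Xe = √(M_X/M_Xe).
0.370 = √(M_X/131.29)
M_X = 131.29 × 0.370² = 131.29 × 0.1369 = 18.0 g/mol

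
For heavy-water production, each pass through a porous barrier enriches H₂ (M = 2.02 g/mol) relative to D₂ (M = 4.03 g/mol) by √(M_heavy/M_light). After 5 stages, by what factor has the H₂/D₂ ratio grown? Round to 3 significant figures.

5.62

After 5 stages the ratio has grown by (√(4.03/2.02))^5 = (4.03/2.02)^(5/2).
= 1.99505^(5/2) = 5.62.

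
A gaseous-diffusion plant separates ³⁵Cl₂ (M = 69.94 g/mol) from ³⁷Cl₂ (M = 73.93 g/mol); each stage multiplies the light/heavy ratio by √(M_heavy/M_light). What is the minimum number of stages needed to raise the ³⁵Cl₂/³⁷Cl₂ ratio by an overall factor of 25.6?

Per stage α = (73.93/69.94)^(1/2) = 1.05705^0.5, giving ln α = 0.02774.
Need α^N ≥ 25.6 ⇒ N ≥ ln(25.6) / ln α = 3.243 / 0.02774 = 116.89.
Minimum whole number of stages: N = 117.

117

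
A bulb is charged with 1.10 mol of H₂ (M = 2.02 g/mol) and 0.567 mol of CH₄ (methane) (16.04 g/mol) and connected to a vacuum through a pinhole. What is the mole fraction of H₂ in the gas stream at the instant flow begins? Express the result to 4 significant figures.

0.8454

Effusion rate of each component ∝ n_i/√M_i (partial pressure × 1/√M).
Mole fraction of H₂ in the effusate = (n_H₂/√M_H₂) / (n_H₂/√M_H₂ + n_CH₄/√M_CH₄)
= (1.10/√2.02) / (1.10/√2.02 + 0.567/√16.04) = 0.7740/(0.7740 + 0.1416) = 0.8454.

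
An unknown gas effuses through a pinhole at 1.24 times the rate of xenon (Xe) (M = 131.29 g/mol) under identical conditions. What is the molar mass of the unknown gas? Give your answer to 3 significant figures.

85.4 g/mol

Graham's law gives rate_X/rate_Xe = √(M_Xe/M_X).
1.24 = √(131.29/M_X)
M_X = 131.29 / 1.24² = 131.29 / 1.538 = 85.4 g/mol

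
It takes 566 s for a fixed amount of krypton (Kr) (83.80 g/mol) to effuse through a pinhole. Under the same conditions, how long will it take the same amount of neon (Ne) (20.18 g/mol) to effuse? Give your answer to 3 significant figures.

278 s

By Graham's law, t_Ne/t_Kr = √(M_Ne/M_Kr) = √(20.18/83.80) = √0.2408 = 0.4907.
So the time for Ne is 566 × 0.4907 = 278 s.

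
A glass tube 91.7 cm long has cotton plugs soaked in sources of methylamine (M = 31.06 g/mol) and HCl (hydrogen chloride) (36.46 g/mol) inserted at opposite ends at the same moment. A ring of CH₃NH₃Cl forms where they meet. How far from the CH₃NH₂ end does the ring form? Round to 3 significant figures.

The fronts meet when d_CH₃NH₂ + d_HCl = L with d_CH₃NH₂/d_HCl = √(M_HCl/M_CH₃NH₂) (Graham's law). Here √(M_HCl/M_CH₃NH₂) = √(36.46/31.06) = 1.083.
With d_CH₃NH₂ + d_HCl = 91.7 cm, d_HCl = 91.7/(1 + 1.083) = 44.01 cm.
d_CH₃NH₂ = 91.7 − 44.01 = 47.7 cm.

47.7 cm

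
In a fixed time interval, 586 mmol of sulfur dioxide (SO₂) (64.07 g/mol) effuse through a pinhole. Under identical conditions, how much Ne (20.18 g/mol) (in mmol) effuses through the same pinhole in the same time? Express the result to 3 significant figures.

Graham's law gives rate_Ne/rate_SO₂ = √(M_SO₂/M_Ne) = √(64.07/20.18) = √3.175 = 1.782.
So the amount for Ne is 586 × 1.782 = 1040 mmol.

1040 mmol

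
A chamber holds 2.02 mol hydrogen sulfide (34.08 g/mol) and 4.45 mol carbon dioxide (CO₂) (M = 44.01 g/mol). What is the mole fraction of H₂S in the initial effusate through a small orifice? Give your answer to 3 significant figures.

0.340

The effusion rate of species i is ∝ p_i/√M_i ∝ n_i/√M_i.
x_H₂S(eff) = (n_H₂S/√M_H₂S) / (n_H₂S/√M_H₂S + n_CO₂/√M_CO₂)
= (2.02/√34.08) / (2.02/√34.08 + 4.45/√44.01) = 0.3460/(0.3460 + 0.6708) = 0.340.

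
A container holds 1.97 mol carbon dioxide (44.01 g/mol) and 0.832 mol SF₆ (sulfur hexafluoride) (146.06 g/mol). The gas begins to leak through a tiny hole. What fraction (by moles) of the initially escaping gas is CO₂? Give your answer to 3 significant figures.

Each component's effusion rate ∝ (its partial pressure)·(1/√M) ∝ n_i/√M_i.
So x_CO₂ in the escaping gas = (n_CO₂/√M_CO₂) / Σ(n_i/√M_i)
= (1.97/√44.01) / (1.97/√44.01 + 0.832/√146.06) = 0.2970/(0.2970 + 0.06884) = 0.812.

0.812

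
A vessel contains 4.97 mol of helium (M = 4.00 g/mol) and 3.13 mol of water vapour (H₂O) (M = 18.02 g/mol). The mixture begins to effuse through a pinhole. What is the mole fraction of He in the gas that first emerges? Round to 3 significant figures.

0.771

Rate_i ∝ x_i/√M_i (Graham's law weighted by mole fraction), so the effusate composition follows n_i/√M_i.
Mole fraction of He in the effusate = (n_He/√M_He) / (n_He/√M_He + n_H₂O/√M_H₂O)
= (4.97/√4.00) / (4.97/√4.00 + 3.13/√18.02) = 2.485/(2.485 + 0.7373) = 0.771.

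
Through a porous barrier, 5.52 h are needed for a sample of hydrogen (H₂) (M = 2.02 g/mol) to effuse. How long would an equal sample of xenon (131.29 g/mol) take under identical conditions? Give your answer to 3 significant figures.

Graham's law gives t_Xe/t_H₂ = √(M_Xe/M_H₂) = √(131.29/2.02) = √65.00 = 8.062.
So the time for Xe is 5.52 × 8.062 = 44.5 h.

44.5 h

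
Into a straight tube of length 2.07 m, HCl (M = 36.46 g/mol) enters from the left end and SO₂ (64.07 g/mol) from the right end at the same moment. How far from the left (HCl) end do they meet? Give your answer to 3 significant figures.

1.18 m

The fronts meet when d_HCl + d_SO₂ = L with d_HCl/d_SO₂ = √(M_SO₂/M_HCl) (Graham's law). Here √(M_SO₂/M_HCl) = √(64.07/36.46) = 1.326.
With d_HCl + d_SO₂ = 2.07 m, d_SO₂ = 2.07/(1 + 1.326) = 0.8901 m.
d_HCl = 2.07 − 0.8901 = 1.18 m.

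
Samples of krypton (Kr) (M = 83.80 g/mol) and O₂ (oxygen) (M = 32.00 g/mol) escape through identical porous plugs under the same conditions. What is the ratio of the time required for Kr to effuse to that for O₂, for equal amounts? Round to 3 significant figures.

1.62

Using Graham's law: t_Kr/t_O₂ = √(M_Kr/M_O₂) = √(83.80/32.00) = √2.619 = 1.62.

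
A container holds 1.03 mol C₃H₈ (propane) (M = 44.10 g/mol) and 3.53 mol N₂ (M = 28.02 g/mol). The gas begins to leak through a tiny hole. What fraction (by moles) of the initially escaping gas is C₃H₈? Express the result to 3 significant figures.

0.189

The effusion rate of species i is ∝ p_i/√M_i ∝ n_i/√M_i.
Mole fraction of C₃H₈ in the effusate = (n_C₃H₈/√M_C₃H₈) / (n_C₃H₈/√M_C₃H₈ + n_N₂/√M_N₂)
= (1.03/√44.10) / (1.03/√44.10 + 3.53/√28.02) = 0.1551/(0.1551 + 0.6669) = 0.189.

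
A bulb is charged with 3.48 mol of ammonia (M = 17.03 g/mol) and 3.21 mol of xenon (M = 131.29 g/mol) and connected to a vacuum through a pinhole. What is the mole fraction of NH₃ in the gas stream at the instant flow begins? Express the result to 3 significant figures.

Each component's effusion rate ∝ (its partial pressure)·(1/√M) ∝ n_i/√M_i.
Mole fraction of NH₃ in the effusate = (n_NH₃/√M_NH₃) / (n_NH₃/√M_NH₃ + n_Xe/√M_Xe)
= (3.48/√17.03) / (3.48/√17.03 + 3.21/√131.29) = 0.8433/(0.8433 + 0.2801) = 0.751.

0.751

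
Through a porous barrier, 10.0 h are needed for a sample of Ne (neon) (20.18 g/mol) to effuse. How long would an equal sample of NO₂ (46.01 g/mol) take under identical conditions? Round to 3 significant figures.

15.1 h

From Graham's law, t_NO₂/t_Ne = √(M_NO₂/M_Ne) = √(46.01/20.18) = √2.280 = 1.510.
So the time for NO₂ is 10.0 × 1.510 = 15.1 h.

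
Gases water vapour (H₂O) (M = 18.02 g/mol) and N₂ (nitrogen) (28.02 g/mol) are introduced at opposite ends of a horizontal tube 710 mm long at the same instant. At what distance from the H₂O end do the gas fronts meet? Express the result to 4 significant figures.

Distances travelled in equal time are proportional to diffusion rates, so d_H₂O/d_N₂ = √(M_N₂/M_H₂O) = √(28.02/18.02) = 1.247.
With d_H₂O + d_N₂ = 710 mm, d_N₂ = 710/(1 + 1.247) = 316.0 mm.
d_H₂O = 710 − 316.0 = 394.0 mm.

394.0 mm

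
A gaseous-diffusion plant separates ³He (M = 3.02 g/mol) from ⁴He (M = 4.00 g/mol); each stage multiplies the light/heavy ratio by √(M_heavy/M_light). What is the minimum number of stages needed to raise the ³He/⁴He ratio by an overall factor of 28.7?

Per stage α = (4.00/3.02)^(1/2) = 1.32450^0.5, giving ln α = 0.1405.
Need α^N ≥ 28.7 ⇒ N ≥ ln(28.7) / ln α = 3.357 / 0.1405 = 23.89.
Minimum whole number of stages: N = 24.

24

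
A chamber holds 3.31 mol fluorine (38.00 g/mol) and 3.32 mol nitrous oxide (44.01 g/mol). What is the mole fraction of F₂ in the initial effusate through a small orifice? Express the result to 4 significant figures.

0.5176

Effusion rate of each component ∝ n_i/√M_i (partial pressure × 1/√M).
So x_F₂ in the escaping gas = (n_F₂/√M_F₂) / Σ(n_i/√M_i)
= (3.31/√38.00) / (3.31/√38.00 + 3.32/√44.01) = 0.5370/(0.5370 + 0.5005) = 0.5176.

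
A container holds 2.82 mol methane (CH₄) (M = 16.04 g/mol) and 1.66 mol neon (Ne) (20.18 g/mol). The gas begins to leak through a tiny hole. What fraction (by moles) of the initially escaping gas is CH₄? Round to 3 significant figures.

The effusion rate of species i is ∝ p_i/√M_i ∝ n_i/√M_i.
Mole fraction of CH₄ in the effusate = (n_CH₄/√M_CH₄) / (n_CH₄/√M_CH₄ + n_Ne/√M_Ne)
= (2.82/√16.04) / (2.82/√16.04 + 1.66/√20.18) = 0.7041/(0.7041 + 0.3695) = 0.656.

0.656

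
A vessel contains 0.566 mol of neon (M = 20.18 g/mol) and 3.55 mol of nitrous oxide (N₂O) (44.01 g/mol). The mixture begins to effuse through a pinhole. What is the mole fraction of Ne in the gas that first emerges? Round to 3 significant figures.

Each component's effusion rate ∝ (its partial pressure)·(1/√M) ∝ n_i/√M_i.
x_Ne(eff) = (n_Ne/√M_Ne) / (n_Ne/√M_Ne + n_N₂O/√M_N₂O)
= (0.566/√20.18) / (0.566/√20.18 + 3.55/√44.01) = 0.1260/(0.1260 + 0.5351) = 0.191.

0.191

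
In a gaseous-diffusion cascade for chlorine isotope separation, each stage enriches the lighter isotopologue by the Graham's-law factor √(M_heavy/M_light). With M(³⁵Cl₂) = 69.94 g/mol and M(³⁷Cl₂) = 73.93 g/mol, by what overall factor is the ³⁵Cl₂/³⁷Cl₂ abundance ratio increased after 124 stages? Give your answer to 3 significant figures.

Overall factor = α^124 with α = √(73.93/69.94), i.e. (73.93/69.94)^(124/2).
= 1.05705^62 = 31.2.

31.2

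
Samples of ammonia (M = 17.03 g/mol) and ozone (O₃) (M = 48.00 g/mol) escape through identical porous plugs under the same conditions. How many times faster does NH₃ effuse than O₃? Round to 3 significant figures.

By Graham's law, rate_NH₃/rate_O₃ = √(M_O₃/M_NH₃) = √(48.00/17.03) = √2.819 = 1.68.

1.68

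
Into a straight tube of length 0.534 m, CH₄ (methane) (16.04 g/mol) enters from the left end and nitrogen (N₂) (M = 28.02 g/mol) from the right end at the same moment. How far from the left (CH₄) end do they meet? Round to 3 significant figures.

0.304 m

The fronts meet when d_CH₄ + d_N₂ = L with d_CH₄/d_N₂ = √(M_N₂/M_CH₄) (Graham's law). Here √(M_N₂/M_CH₄) = √(28.02/16.04) = 1.322.
With d_CH₄ + d_N₂ = 0.534 m, d_N₂ = 0.534/(1 + 1.322) = 0.2300 m.
d_CH₄ = 0.534 − 0.2300 = 0.304 m.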